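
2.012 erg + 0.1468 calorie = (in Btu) 0.0005822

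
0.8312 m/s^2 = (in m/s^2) 0.8312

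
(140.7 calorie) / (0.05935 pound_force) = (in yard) 2439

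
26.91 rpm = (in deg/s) 161.5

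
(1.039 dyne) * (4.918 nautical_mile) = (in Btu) 8.97e-05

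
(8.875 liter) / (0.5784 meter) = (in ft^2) 0.1652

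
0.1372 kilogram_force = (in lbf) 0.3025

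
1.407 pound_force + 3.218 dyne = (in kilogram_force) 0.6382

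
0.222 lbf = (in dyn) 9.875e+04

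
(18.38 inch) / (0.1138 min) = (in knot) 0.1329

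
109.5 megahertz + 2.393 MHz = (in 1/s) 1.119e+08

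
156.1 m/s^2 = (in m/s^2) 156.1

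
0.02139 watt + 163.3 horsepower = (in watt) 1.218e+05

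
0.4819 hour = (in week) 0.002868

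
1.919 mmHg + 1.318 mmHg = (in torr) 3.237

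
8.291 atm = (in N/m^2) 8.401e+05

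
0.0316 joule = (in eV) 1.972e+17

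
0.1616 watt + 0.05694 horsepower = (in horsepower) 0.05716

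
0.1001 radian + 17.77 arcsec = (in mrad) 100.2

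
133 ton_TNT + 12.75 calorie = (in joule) 5.565e+11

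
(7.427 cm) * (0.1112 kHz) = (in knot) 16.05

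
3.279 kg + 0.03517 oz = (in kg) 3.28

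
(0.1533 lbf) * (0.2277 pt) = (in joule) 5.478e-05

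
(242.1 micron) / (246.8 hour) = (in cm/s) 2.725e-08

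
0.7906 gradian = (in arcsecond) 2562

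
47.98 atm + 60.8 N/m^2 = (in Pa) 4.862e+06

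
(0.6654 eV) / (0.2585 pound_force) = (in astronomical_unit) 6.198e-31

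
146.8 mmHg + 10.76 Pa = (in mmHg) 146.9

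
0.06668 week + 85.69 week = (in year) 1.645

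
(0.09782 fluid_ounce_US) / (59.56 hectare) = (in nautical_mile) 2.623e-15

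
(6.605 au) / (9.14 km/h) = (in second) 3.892e+11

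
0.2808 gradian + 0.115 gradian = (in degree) 0.3562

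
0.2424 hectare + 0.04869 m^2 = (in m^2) 2424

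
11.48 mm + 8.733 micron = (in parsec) 3.723e-19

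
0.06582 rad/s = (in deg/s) 3.771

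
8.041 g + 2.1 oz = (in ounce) 2.384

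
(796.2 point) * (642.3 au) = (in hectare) 2.699e+09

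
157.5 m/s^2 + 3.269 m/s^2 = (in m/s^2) 160.8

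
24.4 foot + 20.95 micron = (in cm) 743.7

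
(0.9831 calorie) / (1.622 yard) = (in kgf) 0.2828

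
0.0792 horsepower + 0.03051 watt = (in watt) 59.09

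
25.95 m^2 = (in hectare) 0.002595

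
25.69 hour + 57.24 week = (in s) 3.471e+07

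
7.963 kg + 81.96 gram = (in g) 8045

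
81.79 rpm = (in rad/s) 8.565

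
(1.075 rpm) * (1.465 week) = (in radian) 9.974e+04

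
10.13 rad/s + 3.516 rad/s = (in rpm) 130.3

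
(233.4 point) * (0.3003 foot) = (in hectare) 7.537e-07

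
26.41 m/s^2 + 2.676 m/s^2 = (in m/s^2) 29.09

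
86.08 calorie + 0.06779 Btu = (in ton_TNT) 1.032e-07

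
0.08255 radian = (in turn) 0.01314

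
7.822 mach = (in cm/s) 2.663e+05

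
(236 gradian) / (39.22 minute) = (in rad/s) 0.001575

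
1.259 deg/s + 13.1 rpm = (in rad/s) 1.394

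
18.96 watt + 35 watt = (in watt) 53.96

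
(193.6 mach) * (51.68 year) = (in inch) 4.23e+15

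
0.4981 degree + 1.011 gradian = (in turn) 0.003911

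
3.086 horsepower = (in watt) 2301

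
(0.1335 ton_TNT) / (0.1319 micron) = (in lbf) 9.52e+14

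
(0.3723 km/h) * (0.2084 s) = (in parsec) 6.985e-19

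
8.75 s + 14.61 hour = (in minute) 876.7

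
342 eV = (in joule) 5.479e-17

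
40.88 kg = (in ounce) 1442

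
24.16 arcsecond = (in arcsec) 24.16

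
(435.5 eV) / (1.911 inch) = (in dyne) 1.437e-10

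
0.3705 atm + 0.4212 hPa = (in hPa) 375.8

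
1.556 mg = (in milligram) 1.556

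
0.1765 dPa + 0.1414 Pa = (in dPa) 1.59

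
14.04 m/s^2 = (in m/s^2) 14.04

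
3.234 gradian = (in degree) 2.911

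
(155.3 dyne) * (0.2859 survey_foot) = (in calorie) 3.235e-05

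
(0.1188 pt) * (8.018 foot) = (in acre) 2.531e-08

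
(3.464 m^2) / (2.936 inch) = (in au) 3.105e-10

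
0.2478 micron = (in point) 0.0007024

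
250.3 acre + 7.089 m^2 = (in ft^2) 1.09e+07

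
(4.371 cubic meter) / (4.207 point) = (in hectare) 0.2945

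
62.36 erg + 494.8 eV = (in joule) 6.236e-06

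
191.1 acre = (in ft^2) 8.324e+06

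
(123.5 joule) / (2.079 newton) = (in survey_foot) 194.9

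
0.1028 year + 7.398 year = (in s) 2.365e+08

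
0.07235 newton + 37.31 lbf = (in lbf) 37.33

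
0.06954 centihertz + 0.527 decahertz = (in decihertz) 52.71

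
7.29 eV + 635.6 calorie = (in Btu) 2.521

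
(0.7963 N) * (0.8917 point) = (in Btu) 2.374e-07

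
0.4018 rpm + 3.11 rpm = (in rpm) 3.512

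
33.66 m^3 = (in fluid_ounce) 1.138e+06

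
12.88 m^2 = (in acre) 0.003183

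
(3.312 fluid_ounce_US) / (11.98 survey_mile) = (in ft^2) 5.468e-08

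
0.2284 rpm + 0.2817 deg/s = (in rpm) 0.2753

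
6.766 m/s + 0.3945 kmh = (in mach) 0.02019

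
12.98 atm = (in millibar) 1.315e+04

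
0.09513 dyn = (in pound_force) 2.139e-07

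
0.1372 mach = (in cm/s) 4672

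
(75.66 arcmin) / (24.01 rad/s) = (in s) 0.0009166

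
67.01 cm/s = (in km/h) 2.412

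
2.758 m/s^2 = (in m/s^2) 2.758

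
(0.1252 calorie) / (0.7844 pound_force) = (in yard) 0.1642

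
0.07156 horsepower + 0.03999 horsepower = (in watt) 83.18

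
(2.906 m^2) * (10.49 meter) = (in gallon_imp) 6706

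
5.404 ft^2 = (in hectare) 5.02e-05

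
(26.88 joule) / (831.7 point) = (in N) 91.61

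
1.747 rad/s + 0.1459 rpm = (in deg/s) 101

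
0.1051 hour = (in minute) 6.306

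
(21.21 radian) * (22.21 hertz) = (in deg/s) 2.699e+04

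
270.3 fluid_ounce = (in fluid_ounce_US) 270.3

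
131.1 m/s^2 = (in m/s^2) 131.1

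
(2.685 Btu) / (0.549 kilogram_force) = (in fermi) 5.262e+17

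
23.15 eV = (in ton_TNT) 8.865e-28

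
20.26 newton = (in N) 20.26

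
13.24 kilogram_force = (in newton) 129.8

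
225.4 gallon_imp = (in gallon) 270.7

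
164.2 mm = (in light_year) 1.736e-17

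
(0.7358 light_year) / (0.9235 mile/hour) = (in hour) 4.684e+12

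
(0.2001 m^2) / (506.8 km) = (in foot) 1.295e-06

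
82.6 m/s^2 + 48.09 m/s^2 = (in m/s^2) 130.7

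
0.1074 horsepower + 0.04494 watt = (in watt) 80.13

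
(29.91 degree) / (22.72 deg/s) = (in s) 1.316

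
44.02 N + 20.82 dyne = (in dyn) 4.402e+06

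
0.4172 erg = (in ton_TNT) 9.971e-18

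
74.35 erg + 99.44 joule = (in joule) 99.44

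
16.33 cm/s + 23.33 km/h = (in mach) 0.01951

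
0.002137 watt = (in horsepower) 2.866e-06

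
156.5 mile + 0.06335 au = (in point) 2.686e+13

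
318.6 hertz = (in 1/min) 1.912e+04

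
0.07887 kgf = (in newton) 0.7735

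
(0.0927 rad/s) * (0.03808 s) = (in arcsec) 728.1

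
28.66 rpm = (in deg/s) 172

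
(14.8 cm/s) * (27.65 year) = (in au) 0.0008627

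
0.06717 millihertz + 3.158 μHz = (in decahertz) 7.033e-06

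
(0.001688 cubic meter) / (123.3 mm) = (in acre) 3.383e-06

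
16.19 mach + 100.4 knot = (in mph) 1.245e+04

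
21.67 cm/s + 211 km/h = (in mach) 0.1728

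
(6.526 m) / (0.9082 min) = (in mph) 0.2679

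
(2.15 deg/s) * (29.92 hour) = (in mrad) 4.042e+06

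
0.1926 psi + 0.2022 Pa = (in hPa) 13.28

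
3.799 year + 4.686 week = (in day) 1419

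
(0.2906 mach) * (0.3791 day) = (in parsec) 1.05e-10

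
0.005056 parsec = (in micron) 1.56e+20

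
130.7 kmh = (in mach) 0.1066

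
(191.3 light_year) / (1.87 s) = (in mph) 2.165e+18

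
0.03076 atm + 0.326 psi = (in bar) 0.05364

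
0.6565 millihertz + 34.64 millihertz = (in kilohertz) 3.53e-05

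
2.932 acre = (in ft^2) 1.277e+05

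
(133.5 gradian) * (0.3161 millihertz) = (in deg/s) 0.03798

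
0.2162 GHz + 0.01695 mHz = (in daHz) 2.162e+07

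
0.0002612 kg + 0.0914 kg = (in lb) 0.2021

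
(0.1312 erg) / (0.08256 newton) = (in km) 1.589e-10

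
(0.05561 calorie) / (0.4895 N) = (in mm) 475.3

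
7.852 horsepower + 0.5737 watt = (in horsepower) 7.853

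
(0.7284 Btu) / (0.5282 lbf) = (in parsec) 1.06e-14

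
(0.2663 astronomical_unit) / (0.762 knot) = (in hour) 2.823e+07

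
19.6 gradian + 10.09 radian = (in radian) 10.4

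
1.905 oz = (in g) 54.01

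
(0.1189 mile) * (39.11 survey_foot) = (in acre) 0.5637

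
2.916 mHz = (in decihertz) 0.02916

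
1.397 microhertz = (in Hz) 1.397e-06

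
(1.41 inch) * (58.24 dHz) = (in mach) 0.0006126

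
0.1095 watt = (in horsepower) 0.0001468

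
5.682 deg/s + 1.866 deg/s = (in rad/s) 0.1317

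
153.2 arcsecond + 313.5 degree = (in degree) 313.5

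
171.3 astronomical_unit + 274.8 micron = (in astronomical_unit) 171.3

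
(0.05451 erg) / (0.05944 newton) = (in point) 0.00026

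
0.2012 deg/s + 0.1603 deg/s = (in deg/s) 0.3615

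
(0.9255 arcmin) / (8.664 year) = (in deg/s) 5.645e-11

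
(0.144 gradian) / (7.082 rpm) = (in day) 3.53e-08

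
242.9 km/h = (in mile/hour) 150.9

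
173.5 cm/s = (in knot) 3.373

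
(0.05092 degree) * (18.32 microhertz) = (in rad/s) 1.628e-08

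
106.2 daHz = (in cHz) 1.062e+05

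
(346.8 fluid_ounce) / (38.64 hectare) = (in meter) 2.654e-08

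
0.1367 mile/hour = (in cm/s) 6.111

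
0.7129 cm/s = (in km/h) 0.02566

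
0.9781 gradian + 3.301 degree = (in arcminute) 250.9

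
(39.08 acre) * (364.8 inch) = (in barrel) 9.217e+06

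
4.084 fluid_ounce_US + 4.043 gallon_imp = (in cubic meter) 0.0185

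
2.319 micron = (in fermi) 2.319e+09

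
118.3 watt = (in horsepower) 0.1586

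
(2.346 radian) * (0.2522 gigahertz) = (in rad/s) 5.917e+08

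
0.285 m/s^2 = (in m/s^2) 0.285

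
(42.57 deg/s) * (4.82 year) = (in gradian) 7.19e+09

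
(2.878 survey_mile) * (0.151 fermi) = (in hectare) 6.994e-17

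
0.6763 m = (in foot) 2.219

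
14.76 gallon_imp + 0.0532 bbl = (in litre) 75.56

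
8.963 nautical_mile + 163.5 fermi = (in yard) 1.815e+04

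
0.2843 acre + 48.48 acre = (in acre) 48.76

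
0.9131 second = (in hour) 0.0002536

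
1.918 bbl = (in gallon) 80.56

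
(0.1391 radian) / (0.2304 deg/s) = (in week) 5.719e-05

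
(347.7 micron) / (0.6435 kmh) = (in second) 0.001945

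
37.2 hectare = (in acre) 91.92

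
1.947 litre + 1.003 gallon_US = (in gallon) 1.517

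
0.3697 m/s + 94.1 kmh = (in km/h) 95.43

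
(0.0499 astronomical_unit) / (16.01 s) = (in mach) 1.369e+06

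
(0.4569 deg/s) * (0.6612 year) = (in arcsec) 3.43e+10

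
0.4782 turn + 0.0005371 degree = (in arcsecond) 6.197e+05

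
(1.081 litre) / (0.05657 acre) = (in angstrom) 4.722e+04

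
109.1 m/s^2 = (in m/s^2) 109.1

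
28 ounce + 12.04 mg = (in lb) 1.75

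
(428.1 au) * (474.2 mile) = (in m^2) 4.887e+19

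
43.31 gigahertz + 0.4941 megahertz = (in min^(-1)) 2.599e+12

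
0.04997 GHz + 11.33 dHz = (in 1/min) 2.998e+09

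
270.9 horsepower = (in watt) 2.02e+05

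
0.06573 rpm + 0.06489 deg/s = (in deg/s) 0.4593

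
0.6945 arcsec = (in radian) 3.367e-06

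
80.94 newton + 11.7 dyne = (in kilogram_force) 8.254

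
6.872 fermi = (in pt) 1.948e-11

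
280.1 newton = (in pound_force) 62.97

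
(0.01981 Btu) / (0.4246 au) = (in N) 3.29e-10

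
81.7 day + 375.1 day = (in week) 65.26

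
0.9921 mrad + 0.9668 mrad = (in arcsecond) 404.1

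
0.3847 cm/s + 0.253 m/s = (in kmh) 0.9246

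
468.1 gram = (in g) 468.1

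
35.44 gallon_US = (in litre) 134.2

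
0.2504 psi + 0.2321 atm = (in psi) 3.661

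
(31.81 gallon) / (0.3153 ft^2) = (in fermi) 4.111e+15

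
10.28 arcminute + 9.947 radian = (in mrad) 9950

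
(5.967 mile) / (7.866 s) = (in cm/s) 1.221e+05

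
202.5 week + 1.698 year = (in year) 5.582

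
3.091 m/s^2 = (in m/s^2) 3.091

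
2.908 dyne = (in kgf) 2.965e-06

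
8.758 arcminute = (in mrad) 2.548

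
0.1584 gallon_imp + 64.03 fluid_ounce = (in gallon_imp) 0.5749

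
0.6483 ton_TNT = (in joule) 2.712e+09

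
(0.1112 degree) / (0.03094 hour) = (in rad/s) 1.742e-05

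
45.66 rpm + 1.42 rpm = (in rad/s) 4.93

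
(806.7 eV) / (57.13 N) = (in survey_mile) 1.406e-21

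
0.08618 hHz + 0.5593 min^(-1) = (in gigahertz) 8.627e-09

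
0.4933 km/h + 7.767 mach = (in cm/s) 2.645e+05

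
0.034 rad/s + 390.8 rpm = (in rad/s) 40.96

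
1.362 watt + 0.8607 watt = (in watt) 2.223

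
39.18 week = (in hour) 6582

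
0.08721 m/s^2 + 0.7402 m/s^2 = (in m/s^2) 0.8274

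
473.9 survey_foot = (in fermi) 1.444e+17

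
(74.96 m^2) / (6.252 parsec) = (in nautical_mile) 2.098e-19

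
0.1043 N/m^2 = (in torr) 0.0007823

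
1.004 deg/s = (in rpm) 0.1673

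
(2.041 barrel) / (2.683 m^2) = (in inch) 4.762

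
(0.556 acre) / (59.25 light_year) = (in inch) 1.58e-13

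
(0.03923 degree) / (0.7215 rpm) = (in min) 0.000151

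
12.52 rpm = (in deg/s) 75.12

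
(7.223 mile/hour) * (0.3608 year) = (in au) 0.0002456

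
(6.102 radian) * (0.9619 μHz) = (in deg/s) 0.0003363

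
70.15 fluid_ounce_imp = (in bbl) 0.01254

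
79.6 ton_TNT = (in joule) 3.33e+11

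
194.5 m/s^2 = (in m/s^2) 194.5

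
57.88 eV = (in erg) 9.273e-11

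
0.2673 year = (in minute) 1.405e+05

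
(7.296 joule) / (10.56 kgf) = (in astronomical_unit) 4.71e-13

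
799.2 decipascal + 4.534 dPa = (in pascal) 80.37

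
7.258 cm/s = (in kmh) 0.2613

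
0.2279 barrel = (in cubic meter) 0.03623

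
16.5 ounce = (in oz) 16.5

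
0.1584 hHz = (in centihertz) 1584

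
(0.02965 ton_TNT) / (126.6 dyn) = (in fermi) 9.799e+25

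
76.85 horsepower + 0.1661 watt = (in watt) 5.731e+04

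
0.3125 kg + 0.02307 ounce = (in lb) 0.6904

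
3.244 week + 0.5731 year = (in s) 2.004e+07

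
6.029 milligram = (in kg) 6.029e-06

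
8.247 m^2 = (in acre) 0.002038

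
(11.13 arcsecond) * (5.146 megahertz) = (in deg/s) 1.591e+04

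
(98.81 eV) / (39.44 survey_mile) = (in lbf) 5.607e-23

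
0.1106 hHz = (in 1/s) 11.06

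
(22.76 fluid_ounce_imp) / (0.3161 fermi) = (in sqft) 2.202e+13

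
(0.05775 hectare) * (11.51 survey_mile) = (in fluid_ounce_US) 3.617e+11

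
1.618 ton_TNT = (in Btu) 6.416e+06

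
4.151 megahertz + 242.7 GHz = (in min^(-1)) 1.456e+13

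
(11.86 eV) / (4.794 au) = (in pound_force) 5.956e-31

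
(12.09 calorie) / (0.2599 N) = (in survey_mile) 0.1209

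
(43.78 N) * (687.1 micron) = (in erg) 3.008e+05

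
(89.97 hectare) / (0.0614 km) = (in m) 1.465e+04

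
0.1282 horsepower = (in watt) 95.6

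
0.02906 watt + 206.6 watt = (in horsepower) 0.2771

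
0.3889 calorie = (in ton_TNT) 3.889e-10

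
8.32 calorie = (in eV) 2.173e+20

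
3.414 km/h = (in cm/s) 94.83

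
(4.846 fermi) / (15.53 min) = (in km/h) 1.872e-17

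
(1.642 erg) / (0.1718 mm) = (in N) 0.0009558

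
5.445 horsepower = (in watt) 4060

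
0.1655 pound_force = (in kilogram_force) 0.07507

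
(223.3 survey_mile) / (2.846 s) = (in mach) 370.8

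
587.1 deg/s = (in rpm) 97.85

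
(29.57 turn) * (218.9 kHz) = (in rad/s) 4.067e+07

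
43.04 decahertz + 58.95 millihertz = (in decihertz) 4305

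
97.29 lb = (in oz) 1557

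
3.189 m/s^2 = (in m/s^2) 3.189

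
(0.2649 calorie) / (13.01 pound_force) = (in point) 54.29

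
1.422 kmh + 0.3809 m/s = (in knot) 1.508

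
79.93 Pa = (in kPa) 0.07993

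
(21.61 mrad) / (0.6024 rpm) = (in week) 5.664e-07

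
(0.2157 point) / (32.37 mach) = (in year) 2.189e-16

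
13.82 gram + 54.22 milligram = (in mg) 1.387e+04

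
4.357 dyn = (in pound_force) 9.795e-06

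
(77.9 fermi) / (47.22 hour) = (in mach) 1.346e-21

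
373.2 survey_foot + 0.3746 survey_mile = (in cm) 7.166e+04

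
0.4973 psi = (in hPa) 34.29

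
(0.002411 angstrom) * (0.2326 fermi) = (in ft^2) 6.036e-28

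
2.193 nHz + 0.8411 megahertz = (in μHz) 8.411e+11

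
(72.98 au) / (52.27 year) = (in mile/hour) 1.482e+04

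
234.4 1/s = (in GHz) 2.344e-07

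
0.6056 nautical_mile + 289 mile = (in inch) 1.836e+07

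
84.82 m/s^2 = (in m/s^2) 84.82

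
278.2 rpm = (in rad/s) 29.13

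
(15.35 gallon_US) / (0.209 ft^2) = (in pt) 8483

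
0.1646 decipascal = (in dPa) 0.1646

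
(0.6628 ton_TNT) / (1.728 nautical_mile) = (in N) 8.665e+05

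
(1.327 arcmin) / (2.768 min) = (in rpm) 2.219e-05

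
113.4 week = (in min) 1.143e+06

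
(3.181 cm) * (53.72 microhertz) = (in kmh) 6.152e-06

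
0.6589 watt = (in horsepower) 0.0008836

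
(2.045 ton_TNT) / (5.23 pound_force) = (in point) 1.043e+12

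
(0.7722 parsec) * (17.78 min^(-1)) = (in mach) 2.074e+13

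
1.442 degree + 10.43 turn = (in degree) 3756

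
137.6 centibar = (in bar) 1.376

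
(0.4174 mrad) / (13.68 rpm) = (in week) 4.818e-10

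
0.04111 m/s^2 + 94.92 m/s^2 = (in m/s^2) 94.96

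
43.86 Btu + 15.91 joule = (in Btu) 43.88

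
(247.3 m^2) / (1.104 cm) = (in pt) 6.35e+07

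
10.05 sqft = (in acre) 0.0002307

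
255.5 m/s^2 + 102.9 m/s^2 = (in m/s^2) 358.4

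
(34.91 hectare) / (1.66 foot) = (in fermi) 6.9e+20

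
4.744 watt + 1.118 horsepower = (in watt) 838.4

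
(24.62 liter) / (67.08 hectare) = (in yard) 4.014e-08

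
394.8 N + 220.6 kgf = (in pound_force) 575.1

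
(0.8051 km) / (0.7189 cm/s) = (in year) 0.003551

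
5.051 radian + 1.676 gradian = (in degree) 290.9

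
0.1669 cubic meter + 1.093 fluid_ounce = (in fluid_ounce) 5645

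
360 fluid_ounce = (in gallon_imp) 2.342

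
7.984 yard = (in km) 0.007301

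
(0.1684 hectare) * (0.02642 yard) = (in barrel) 255.9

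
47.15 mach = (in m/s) 1.605e+04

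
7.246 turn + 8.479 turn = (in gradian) 6290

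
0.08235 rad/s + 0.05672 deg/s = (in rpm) 0.7958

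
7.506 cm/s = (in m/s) 0.07506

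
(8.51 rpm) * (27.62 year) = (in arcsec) 1.601e+14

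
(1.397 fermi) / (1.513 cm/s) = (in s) 9.233e-14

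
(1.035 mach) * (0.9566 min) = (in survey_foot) 6.636e+04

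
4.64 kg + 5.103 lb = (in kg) 6.955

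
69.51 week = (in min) 7.007e+05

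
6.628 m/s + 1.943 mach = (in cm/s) 6.682e+04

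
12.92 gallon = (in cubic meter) 0.04891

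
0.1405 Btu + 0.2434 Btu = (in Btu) 0.3839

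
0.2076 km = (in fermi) 2.076e+17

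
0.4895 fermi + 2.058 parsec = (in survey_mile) 3.946e+13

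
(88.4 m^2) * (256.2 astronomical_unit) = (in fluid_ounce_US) 1.146e+20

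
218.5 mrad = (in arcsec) 4.507e+04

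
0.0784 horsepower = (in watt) 58.46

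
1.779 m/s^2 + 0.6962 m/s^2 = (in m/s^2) 2.475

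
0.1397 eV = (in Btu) 2.121e-23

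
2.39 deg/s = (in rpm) 0.3983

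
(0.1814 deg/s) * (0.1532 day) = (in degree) 2401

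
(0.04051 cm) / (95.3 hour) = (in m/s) 1.181e-09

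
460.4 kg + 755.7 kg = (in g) 1.216e+06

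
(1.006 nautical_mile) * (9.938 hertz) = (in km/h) 6.666e+04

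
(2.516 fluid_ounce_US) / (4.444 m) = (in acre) 4.137e-09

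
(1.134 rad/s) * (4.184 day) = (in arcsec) 8.456e+10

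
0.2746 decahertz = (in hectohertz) 0.02746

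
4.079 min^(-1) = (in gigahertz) 6.798e-11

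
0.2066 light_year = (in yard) 2.138e+15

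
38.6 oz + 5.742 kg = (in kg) 6.836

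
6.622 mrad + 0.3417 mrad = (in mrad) 6.964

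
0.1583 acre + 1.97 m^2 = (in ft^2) 6917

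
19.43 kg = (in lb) 42.84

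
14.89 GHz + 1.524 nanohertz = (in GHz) 14.89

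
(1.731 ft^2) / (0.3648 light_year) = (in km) 4.66e-20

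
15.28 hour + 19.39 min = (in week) 0.09288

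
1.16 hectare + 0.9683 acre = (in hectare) 1.552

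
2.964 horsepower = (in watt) 2210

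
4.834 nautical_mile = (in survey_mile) 5.563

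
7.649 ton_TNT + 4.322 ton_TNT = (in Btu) 4.747e+07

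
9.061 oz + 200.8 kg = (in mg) 2.011e+08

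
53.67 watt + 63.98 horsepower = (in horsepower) 64.05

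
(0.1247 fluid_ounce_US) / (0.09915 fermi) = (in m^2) 3.719e+10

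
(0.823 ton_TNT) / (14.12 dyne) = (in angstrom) 2.439e+23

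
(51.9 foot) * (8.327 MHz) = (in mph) 2.947e+08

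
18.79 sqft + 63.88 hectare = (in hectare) 63.88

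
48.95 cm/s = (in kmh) 1.762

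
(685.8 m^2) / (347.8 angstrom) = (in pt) 5.589e+13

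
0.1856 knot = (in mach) 0.0002804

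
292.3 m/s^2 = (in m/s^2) 292.3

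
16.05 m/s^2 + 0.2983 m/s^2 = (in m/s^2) 16.35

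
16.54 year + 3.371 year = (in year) 19.91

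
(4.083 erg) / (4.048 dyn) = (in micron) 1.009e+04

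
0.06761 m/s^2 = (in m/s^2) 0.06761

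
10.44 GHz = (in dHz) 1.044e+11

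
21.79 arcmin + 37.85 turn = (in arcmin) 8.176e+05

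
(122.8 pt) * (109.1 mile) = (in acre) 1.88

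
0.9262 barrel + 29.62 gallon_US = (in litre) 259.4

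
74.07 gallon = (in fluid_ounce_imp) 9868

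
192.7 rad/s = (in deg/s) 1.104e+04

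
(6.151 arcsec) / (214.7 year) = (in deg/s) 2.524e-13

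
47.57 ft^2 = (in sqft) 47.57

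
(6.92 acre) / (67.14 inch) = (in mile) 10.2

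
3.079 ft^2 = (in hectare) 2.86e-05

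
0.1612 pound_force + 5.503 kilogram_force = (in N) 54.68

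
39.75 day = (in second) 3.434e+06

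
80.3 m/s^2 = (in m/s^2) 80.3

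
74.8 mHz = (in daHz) 0.00748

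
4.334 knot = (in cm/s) 223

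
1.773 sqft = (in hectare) 1.647e-05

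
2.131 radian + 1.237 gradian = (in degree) 123.2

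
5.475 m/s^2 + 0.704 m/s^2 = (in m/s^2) 6.179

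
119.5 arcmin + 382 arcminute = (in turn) 0.02322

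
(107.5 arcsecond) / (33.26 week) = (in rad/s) 2.591e-11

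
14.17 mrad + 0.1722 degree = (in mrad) 17.18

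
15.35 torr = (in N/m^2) 2046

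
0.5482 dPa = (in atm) 5.41e-07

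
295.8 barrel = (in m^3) 47.03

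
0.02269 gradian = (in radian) 0.0003564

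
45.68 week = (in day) 319.8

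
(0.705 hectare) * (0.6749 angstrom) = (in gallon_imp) 0.0001047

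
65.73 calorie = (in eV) 1.717e+21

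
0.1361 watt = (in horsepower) 0.0001825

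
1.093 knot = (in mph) 1.258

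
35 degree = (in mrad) 610.9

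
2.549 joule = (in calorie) 0.6092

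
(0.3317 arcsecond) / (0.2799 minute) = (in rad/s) 9.576e-08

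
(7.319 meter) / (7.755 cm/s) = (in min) 1.573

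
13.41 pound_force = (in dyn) 5.965e+06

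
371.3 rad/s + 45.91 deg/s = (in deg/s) 2.132e+04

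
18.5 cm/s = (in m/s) 0.185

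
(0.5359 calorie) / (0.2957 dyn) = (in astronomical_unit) 5.069e-06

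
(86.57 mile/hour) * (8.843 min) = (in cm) 2.053e+06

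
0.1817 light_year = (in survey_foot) 5.64e+15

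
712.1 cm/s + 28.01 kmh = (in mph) 33.33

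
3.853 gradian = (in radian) 0.06052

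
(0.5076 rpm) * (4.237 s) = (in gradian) 14.34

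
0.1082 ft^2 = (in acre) 2.484e-06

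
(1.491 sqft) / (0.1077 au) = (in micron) 8.597e-06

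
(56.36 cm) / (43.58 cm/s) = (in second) 1.293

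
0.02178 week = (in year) 0.0004177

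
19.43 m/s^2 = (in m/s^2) 19.43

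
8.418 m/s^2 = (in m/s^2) 8.418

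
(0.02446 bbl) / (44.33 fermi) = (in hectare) 8.772e+06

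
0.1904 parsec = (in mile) 3.651e+12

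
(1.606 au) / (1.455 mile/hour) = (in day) 4.275e+06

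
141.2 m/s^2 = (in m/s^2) 141.2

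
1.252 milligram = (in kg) 1.252e-06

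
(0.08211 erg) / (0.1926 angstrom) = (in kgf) 43.47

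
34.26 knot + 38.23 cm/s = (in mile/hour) 40.28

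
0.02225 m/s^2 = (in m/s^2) 0.02225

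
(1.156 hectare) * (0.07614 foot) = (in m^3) 268.3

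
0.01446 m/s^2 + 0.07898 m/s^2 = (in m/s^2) 0.09344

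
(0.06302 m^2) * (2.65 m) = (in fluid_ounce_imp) 5878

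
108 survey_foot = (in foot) 108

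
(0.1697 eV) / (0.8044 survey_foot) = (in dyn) 1.109e-14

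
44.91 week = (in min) 4.527e+05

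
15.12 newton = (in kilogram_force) 1.542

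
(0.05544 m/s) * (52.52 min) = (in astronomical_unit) 1.168e-09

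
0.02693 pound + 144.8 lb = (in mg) 6.569e+07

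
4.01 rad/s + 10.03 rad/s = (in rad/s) 14.04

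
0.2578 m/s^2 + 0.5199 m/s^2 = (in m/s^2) 0.7777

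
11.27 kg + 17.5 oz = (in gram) 1.177e+04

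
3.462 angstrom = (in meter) 3.462e-10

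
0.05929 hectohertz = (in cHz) 592.9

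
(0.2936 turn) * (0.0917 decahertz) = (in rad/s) 1.692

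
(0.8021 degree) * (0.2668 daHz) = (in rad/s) 0.03735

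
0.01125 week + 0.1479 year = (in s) 4.671e+06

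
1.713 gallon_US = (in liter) 6.484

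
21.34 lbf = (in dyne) 9.493e+06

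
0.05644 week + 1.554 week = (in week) 1.61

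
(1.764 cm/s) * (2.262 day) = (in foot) 1.131e+04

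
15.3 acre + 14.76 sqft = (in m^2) 6.192e+04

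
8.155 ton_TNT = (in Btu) 3.234e+07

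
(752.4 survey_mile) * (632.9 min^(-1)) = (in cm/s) 1.277e+09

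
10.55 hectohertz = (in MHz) 0.001055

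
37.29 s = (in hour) 0.01036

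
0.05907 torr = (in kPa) 0.007875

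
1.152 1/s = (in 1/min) 69.12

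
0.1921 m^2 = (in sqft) 2.068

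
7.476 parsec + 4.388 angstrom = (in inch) 9.082e+18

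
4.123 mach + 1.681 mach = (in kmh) 7115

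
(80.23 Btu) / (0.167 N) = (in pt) 1.437e+09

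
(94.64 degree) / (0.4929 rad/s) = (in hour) 0.0009309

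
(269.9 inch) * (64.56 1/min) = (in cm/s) 737.6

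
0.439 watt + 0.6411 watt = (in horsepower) 0.001448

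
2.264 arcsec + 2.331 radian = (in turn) 0.371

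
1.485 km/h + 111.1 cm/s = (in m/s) 1.524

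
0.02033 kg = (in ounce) 0.7171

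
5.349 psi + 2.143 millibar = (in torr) 278.2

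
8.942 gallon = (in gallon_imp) 7.446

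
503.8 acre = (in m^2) 2.039e+06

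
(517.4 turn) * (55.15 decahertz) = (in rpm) 1.712e+07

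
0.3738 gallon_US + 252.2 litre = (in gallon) 67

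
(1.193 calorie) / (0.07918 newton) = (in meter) 63.04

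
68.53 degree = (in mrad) 1196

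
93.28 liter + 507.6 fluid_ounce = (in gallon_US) 28.61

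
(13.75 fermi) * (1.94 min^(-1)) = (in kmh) 1.6e-15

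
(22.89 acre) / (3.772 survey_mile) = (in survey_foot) 50.06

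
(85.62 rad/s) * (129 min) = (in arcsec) 1.367e+11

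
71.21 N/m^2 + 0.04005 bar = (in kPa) 4.076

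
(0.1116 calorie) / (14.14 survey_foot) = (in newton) 0.1083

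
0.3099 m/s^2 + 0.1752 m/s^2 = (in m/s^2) 0.4851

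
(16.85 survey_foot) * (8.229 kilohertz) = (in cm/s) 4.226e+06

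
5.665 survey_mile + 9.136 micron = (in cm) 9.117e+05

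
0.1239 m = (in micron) 1.239e+05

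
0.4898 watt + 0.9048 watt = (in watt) 1.395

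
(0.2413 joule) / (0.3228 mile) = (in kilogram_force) 4.736e-05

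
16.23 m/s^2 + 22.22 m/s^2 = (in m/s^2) 38.45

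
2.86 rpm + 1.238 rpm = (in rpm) 4.098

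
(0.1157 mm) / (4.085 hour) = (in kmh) 2.832e-08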